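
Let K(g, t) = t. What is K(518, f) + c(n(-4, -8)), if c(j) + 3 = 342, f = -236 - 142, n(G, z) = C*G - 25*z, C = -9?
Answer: -39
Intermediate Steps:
n(G, z) = -25*z - 9*G (n(G, z) = -9*G - 25*z = -25*z - 9*G)
f = -378
c(j) = 339 (c(j) = -3 + 342 = 339)
K(518, f) + c(n(-4, -8)) = -378 + 339 = -39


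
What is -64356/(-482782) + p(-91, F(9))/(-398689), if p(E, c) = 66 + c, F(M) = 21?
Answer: 12808013625/96239936399 ≈ 0.13308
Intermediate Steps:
-64356/(-482782) + p(-91, F(9))/(-398689) = -64356/(-482782) + (66 + 21)/(-398689) = -64356*(-1/482782) + 87*(-1/398689) = 32178/241391 - 87/398689 = 12808013625/96239936399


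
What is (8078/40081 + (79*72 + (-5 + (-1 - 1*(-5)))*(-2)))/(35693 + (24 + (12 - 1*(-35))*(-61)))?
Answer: 114034484/658330425 ≈ 0.17322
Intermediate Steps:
(8078/40081 + (79*72 + (-5 + (-1 - 1*(-5)))*(-2)))/(35693 + (24 + (12 - 1*(-35))*(-61))) = (8078*(1/40081) + (5688 + (-5 + (-1 + 5))*(-2)))/(35693 + (24 + (12 + 35)*(-61))) = (8078/40081 + (5688 + (-5 + 4)*(-2)))/(35693 + (24 + 47*(-61))) = (8078/40081 + (5688 - 1*(-2)))/(35693 + (24 - 2867)) = (8078/40081 + (5688 + 2))/(35693 - 2843) = (8078/40081 + 5690)/32850 = (228068968/40081)*(1/32850) = 114034484/658330425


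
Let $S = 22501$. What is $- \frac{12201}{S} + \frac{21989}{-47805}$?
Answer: $- \frac{1078043294}{1075660305} \approx -1.0022$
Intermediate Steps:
$- \frac{12201}{S} + \frac{21989}{-47805} = - \frac{12201}{22501} + \frac{21989}{-47805} = \left(-12201\right) \frac{1}{22501} + 21989 \left(- \frac{1}{47805}\right) = - \frac{12201}{22501} - \frac{21989}{47805} = - \frac{1078043294}{1075660305}$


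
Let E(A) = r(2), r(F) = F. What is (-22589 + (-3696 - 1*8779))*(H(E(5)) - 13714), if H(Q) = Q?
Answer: 480797568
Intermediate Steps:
E(A) = 2
(-22589 + (-3696 - 1*8779))*(H(E(5)) - 13714) = (-22589 + (-3696 - 1*8779))*(2 - 13714) = (-22589 + (-3696 - 8779))*(-13712) = (-22589 - 12475)*(-13712) = -35064*(-13712) = 480797568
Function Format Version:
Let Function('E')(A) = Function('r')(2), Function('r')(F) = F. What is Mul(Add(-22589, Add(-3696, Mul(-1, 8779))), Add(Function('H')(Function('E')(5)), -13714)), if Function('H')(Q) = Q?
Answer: 480797568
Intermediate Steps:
Function('E')(A) = 2
Mul(Add(-22589, Add(-3696, Mul(-1, 8779))), Add(Function('H')(Function('E')(5)), -13714)) = Mul(Add(-22589, Add(-3696, Mul(-1, 8779))), Add(2, -13714)) = Mul(Add(-22589, Add(-3696, -8779)), -13712) = Mul(Add(-22589, -12475), -13712) = Mul(-35064, -13712) = 480797568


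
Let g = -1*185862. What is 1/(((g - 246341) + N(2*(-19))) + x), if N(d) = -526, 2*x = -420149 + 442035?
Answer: -1/421786 ≈ -2.3709e-6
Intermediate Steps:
g = -185862
x = 10943 (x = (-420149 + 442035)/2 = (1/2)*21886 = 10943)
1/(((g - 246341) + N(2*(-19))) + x) = 1/(((-185862 - 246341) - 526) + 10943) = 1/((-432203 - 526) + 10943) = 1/(-432729 + 10943) = 1/(-421786) = -1/421786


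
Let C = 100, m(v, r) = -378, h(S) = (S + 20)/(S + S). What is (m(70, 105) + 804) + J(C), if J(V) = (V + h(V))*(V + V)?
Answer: 20546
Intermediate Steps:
h(S) = (20 + S)/(2*S) (h(S) = (20 + S)/((2*S)) = (20 + S)*(1/(2*S)) = (20 + S)/(2*S))
J(V) = 2*V*(V + (20 + V)/(2*V)) (J(V) = (V + (20 + V)/(2*V))*(V + V) = (V + (20 + V)/(2*V))*(2*V) = 2*V*(V + (20 + V)/(2*V)))
(m(70, 105) + 804) + J(C) = (-378 + 804) + (20 + 100 + 2*100²) = 426 + (20 + 100 + 2*10000) = 426 + (20 + 100 + 20000) = 426 + 20120 = 20546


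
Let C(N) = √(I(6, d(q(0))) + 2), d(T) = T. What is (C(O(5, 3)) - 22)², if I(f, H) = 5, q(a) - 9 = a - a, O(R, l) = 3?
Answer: (22 - √7)² ≈ 374.59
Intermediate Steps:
q(a) = 9 (q(a) = 9 + (a - a) = 9 + 0 = 9)
C(N) = √7 (C(N) = √(5 + 2) = √7)
(C(O(5, 3)) - 22)² = (√7 - 22)² = (-22 + √7)²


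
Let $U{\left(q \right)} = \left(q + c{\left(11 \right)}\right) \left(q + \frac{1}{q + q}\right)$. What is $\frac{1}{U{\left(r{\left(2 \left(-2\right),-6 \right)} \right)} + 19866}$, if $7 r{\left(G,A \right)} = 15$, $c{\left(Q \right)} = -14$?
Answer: $\frac{1470}{29161603} \approx 5.0409 \cdot 10^{-5}$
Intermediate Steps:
$r{\left(G,A \right)} = \frac{15}{7}$ ($r{\left(G,A \right)} = \frac{1}{7} \cdot 15 = \frac{15}{7}$)
$U{\left(q \right)} = \left(-14 + q\right) \left(q + \frac{1}{2 q}\right)$ ($U{\left(q \right)} = \left(q - 14\right) \left(q + \frac{1}{q + q}\right) = \left(-14 + q\right) \left(q + \frac{1}{2 q}\right)$)
$\frac{1}{U{\left(r{\left(2 \left(-2\right),-6 \right)} \right)} + 19866} = \frac{1}{\left(\frac{1}{2} + \left(\frac{15}{7}\right)^{2} - 30 - \frac{7}{\frac{15}{7}}\right) + 19866} = \frac{1}{\left(\frac{1}{2} + \frac{225}{49} - 30 - \frac{49}{15}\right) + 19866} = \frac{1}{- \frac{41417}{1470} + 19866} = \frac{1}{\frac{29161603}{1470}} = \frac{1470}{29161603}$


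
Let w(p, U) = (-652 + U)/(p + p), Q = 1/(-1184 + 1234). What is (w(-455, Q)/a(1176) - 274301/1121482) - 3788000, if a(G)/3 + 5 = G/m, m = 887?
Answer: -134986796079122782669/35635370920500 ≈ -3.7880e+6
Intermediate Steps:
Q = 1/50 ≈ 0.020000
a(G) = -15 + 3*G/887 (a(G) = -15 + 3*(G/887) = -15 + 3*G/887)
w(p, U) = (-652 + U)/(2*p) (w(p, U) = (-652 + U)/((2*p)) = (-652 + U)*(1/(2*p)) = (-652 + U)/(2*p))
(w(-455, Q)/a(1176) - 274301/1121482) - 3788000 = (((½)*(-652 + 1/50)/(-455))/(-15 + (3/887)*1176) - 274301/1121482) - 3788000 = (((½)*(-1/455)*(-32599/50))/(-15 + 3528/887) - 274301*1/1121482) - 3788000 = (4657/(6500*(-9777/887)) - 274301/1121482) - 3788000 = ((4657/6500)*(-887/9777) - 274301/1121482) - 3788000 = (-4130759/63550500 - 274301/1121482) - 3788000 = -11032268782669/35635370920500 - 3788000 = -134986796079122782669/35635370920500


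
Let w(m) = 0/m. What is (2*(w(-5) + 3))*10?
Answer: 60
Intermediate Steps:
w(m) = 0
(2*(w(-5) + 3))*10 = (2*(0 + 3))*10 = (2*3)*10 = 6*10 = 60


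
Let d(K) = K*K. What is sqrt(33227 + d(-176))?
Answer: sqrt(64203) ≈ 253.38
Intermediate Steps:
d(K) = K**2
sqrt(33227 + d(-176)) = sqrt(33227 + (-176)**2) = sqrt(33227 + 30976) = sqrt(64203)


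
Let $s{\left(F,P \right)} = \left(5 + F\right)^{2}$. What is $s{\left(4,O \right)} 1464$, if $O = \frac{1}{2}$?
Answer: $118584$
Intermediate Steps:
$O = \frac{1}{2} \approx 0.5$
$s{\left(4,O \right)} 1464 = \left(5 + 4\right)^{2} \cdot 1464 = 9^{2} \cdot 1464 = 81 \cdot 1464 = 118584$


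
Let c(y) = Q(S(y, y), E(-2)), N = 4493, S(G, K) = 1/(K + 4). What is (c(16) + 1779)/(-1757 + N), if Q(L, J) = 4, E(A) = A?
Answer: 1783/2736 ≈ 0.65168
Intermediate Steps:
S(G, K) = 1/(4 + K)
c(y) = 4
(c(16) + 1779)/(-1757 + N) = (4 + 1779)/(-1757 + 4493) = 1783/2736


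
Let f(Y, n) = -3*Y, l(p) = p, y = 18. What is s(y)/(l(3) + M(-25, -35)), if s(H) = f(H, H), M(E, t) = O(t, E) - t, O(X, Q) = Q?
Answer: -54/13 ≈ -4.1538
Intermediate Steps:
M(E, t) = E - t
s(H) = -3*H
s(y)/(l(3) + M(-25, -35)) = (-3*18)/(3 + (-25 - 1*(-35))) = -54/(3 + (-25 + 35)) = -54/(3 + 10) = -54/13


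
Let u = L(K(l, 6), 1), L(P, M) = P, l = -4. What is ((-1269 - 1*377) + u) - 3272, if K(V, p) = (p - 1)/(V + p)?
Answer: -9831/2 ≈ -4915.5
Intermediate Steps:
K(V, p) = (-1 + p)/(V + p)
u = 5/2 (u = (-1 + 6)/(-4 + 6) = 5/2 ≈ 2.5000)
((-1269 - 1*377) + u) - 3272 = ((-1269 - 1*377) + 5/2) - 3272 = ((-1269 - 377) + 5/2) - 3272 = (-1646 + 5/2) - 3272 = -3287/2 - 3272 = -9831/2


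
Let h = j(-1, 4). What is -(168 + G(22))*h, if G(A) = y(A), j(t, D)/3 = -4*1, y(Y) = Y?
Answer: 2280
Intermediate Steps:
j(t, D) = -12 (j(t, D) = 3*(-4*1) = 3*(-4) = -12)
G(A) = A
h = -12
-(168 + G(22))*h = -(168 + 22)*(-12) = -190*(-12) = -1*(-2280) = 2280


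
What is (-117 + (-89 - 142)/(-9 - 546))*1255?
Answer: -5413568/37 ≈ -1.4631e+5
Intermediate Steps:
(-117 + (-89 - 142)/(-9 - 546))*1255 = (-117 - 231/(-555))*1255 = (-117 - 231*(-1/555))*1255 = (-117 + 77/185)*1255 = -21568/185*1255 = -5413568/37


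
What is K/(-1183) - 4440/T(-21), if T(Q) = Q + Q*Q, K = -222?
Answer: -12284/1183 ≈ -10.384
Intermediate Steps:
T(Q) = Q + Q²
K/(-1183) - 4440/T(-21) = -222/(-1183) - 4440*(-1/(21*(1 - 21))) = -222*(-1/1183) - 4440/((-21*(-20))) = 222/1183 - 4440/420 = 222/1183 - 4440*1/420 = 222/1183 - 74/7 = -12284/1183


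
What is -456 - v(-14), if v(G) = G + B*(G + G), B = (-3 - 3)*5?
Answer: -1282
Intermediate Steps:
B = -30 (B = -6*5 = -30)
v(G) = -59*G (v(G) = G - 30*(G + G) = G - 60*G = -59*G)
-456 - v(-14) = -456 - (-59)*(-14) = -456 - 1*826 = -456 - 826 = -1282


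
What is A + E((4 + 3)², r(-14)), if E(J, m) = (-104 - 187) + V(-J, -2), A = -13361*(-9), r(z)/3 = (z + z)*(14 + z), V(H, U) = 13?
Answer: 119971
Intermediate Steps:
r(z) = 6*z*(14 + z) (r(z) = 3*((z + z)*(14 + z)) = 3*((2*z)*(14 + z)) = 3*(2*z*(14 + z)) = 6*z*(14 + z))
A = 120249
E(J, m) = -278 (E(J, m) = (-104 - 187) + 13 = -291 + 13 = -278)
A + E((4 + 3)², r(-14)) = 120249 - 278 = 119971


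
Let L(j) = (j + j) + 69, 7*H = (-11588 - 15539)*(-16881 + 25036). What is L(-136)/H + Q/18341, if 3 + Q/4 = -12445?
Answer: -1573570612137/579629797655 ≈ -2.7148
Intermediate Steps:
H = -31602955 (H = ((-11588 - 15539)*(-16881 + 25036))/7 = (-27127*8155)/7 = (1/7)*(-221220685) = -31602955)
L(j) = 69 + 2*j (L(j) = 2*j + 69 = 69 + 2*j)
Q = -49792 (Q = -12 + 4*(-12445) = -12 - 49780 = -49792)
L(-136)/H + Q/18341 = (69 + 2*(-136))/(-31602955) - 49792/18341 = (69 - 272)*(-1/31602955) - 49792*1/18341 = -203*(-1/31602955) - 49792/18341 = 203/31602955 - 49792/18341 = -1573570612137/579629797655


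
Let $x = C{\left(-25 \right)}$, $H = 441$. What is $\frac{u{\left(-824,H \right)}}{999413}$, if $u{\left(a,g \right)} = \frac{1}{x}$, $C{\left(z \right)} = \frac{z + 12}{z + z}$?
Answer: $\frac{50}{12992369} \approx 3.8484 \cdot 10^{-6}$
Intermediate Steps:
$C{\left(z \right)} = \frac{12 + z}{2 z}$
$x = \frac{13}{50}$ ($x = \frac{12 - 25}{2 \left(-25\right)} = \frac{1}{2} \left(- \frac{1}{25}\right) \left(-13\right) = \frac{13}{50} \approx 0.26$)
$u{\left(a,g \right)} = \frac{50}{13}$ ($u{\left(a,g \right)} = \frac{1}{\frac{13}{50}} = \frac{50}{13}$)
$\frac{u{\left(-824,H \right)}}{999413} = \frac{50}{13 \cdot 999413} = \frac{50}{13} \cdot \frac{1}{999413} = \frac{50}{12992369}$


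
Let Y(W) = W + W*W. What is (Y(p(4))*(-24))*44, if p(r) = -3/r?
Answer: 198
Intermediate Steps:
Y(W) = W + W**2
(Y(p(4))*(-24))*44 = (((-3/4)*(1 - 3/4))*(-24))*44 = (((-3*1/4)*(1 - 3*1/4))*(-24))*44 = (-3*(1 - 3/4)/4*(-24))*44 = (-3/4*1/4*(-24))*44 = -3/16*(-24)*44 = (9/2)*44 = 198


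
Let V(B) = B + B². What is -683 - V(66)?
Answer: -5105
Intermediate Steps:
-683 - V(66) = -683 - 66*(1 + 66) = -683 - 66*67 = -683 - 1*4422 = -683 - 4422 = -5105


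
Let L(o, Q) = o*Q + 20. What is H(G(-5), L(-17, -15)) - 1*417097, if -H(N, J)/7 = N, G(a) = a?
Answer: -417062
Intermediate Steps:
L(o, Q) = 20 + Q*o (L(o, Q) = Q*o + 20 = 20 + Q*o)
H(N, J) = -7*N
H(G(-5), L(-17, -15)) - 1*417097 = -7*(-5) - 1*417097 = 35 - 417097 = -417062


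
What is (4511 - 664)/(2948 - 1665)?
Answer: 3847/1283 ≈ 2.9984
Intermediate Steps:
(4511 - 664)/(2948 - 1665) = 3847/1283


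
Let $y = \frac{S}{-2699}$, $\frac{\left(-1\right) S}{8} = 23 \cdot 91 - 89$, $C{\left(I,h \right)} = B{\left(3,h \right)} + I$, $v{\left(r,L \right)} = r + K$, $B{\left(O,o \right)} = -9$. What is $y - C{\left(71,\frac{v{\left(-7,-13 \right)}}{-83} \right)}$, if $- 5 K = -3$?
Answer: $- \frac{151306}{2699} \approx -56.06$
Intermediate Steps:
$K = \frac{3}{5}$ ($K = \left(- \frac{1}{5}\right) \left(-3\right) = \frac{3}{5} \approx 0.6$)
$v{\left(r,L \right)} = \frac{3}{5} + r$ ($v{\left(r,L \right)} = r + \frac{3}{5} = \frac{3}{5} + r$)
$C{\left(I,h \right)} = -9 + I$
$S = -16032$ ($S = - 8 \left(23 \cdot 91 - 89\right) = - 8 \left(2093 - 89\right) = \left(-8\right) 2004 = -16032$)
$y = \frac{16032}{2699}$ ($y = - \frac{16032}{-2699} = \left(-16032\right) \left(- \frac{1}{2699}\right) = \frac{16032}{2699} \approx 5.94$)
$y - C{\left(71,\frac{v{\left(-7,-13 \right)}}{-83} \right)} = \frac{16032}{2699} - \left(-9 + 71\right) = \frac{16032}{2699} - 62 = - \frac{151306}{2699}$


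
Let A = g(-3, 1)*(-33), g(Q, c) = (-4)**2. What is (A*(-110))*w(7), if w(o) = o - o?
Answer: 0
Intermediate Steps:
g(Q, c) = 16
w(o) = 0
A = -528 (A = 16*(-33) = -528)
(A*(-110))*w(7) = -528*(-110)*0 = 58080*0 = 0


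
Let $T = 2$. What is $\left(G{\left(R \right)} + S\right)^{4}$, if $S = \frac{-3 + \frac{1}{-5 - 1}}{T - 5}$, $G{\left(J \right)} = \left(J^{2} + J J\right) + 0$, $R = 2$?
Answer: $\frac{705911761}{104976} \approx 6724.5$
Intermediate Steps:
$G{\left(J \right)} = 2 J^{2}$ ($G{\left(J \right)} = \left(J^{2} + J^{2}\right) + 0 = 2 J^{2} + 0 = 2 J^{2}$)
$S = \frac{19}{18}$ ($S = \frac{-3 + \frac{1}{-5 - 1}}{2 - 5} = \frac{-3 + \frac{1}{-6}}{-3} = \left(-3 - \frac{1}{6}\right) \left(- \frac{1}{3}\right) = \left(- \frac{19}{6}\right) \left(- \frac{1}{3}\right) = \frac{19}{18} \approx 1.0556$)
$\left(G{\left(R \right)} + S\right)^{4} = \left(2 \cdot 2^{2} + \frac{19}{18}\right)^{4} = \left(2 \cdot 4 + \frac{19}{18}\right)^{4} = \left(8 + \frac{19}{18}\right)^{4} = \left(\frac{163}{18}\right)^{4} = \frac{705911761}{104976}$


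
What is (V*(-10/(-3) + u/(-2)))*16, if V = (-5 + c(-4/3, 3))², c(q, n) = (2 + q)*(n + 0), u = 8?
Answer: -96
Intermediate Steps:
c(q, n) = n*(2 + q) (c(q, n) = (2 + q)*n = n*(2 + q))
V = 9 (V = (-5 + 3*(2 - 4/3))² = (-5 + 3*(⅔))² = (-5 + 2)² = (-3)² = 9)
(V*(-10/(-3) + u/(-2)))*16 = (9*(-10/(-3) + 8/(-2)))*16 = (9*(-10*(-⅓) + 8*(-½)))*16 = (9*(10/3 - 4))*16 = (9*(-⅔))*16 = -6*16 = -96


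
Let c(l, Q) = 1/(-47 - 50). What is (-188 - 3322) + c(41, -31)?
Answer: -340471/97 ≈ -3510.0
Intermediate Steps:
c(l, Q) = -1/97 (c(l, Q) = 1/(-97) = -1/97)
(-188 - 3322) + c(41, -31) = (-188 - 3322) - 1/97 = -3510 - 1/97 = -340471/97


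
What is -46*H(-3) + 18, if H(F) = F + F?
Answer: 294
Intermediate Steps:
H(F) = 2*F
-46*H(-3) + 18 = -92*(-3) + 18 = -46*(-6) + 18 = 276 + 18 = 294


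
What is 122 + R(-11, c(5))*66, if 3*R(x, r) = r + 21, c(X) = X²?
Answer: 1134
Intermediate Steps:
R(x, r) = 7 + r/3 (R(x, r) = (r + 21)/3 = (21 + r)/3 = 7 + r/3)
122 + R(-11, c(5))*66 = 122 + (7 + (⅓)*5²)*66 = 122 + (7 + (⅓)*25)*66 = 122 + (7 + 25/3)*66 = 122 + (46/3)*66 = 122 + 1012 = 1134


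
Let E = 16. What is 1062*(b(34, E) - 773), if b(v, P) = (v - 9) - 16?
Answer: -811368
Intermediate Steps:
b(v, P) = -25 + v (b(v, P) = (-9 + v) - 16 = -25 + v)
1062*(b(34, E) - 773) = 1062*((-25 + 34) - 773) = 1062*(9 - 773) = 1062*(-764) = -811368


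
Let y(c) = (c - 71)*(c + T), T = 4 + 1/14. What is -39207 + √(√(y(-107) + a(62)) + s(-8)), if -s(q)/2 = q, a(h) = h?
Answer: -39207 + √(784 + 7*√900781)/7 ≈ -39195.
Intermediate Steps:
s(q) = -2*q
T = 57/14 (T = 4 + 1/14 = 57/14 ≈ 4.0714)
y(c) = (-71 + c)*(57/14 + c) (y(c) = (c - 71)*(c + 57/14) = (-71 + c)*(57/14 + c))
-39207 + √(√(y(-107) + a(62)) + s(-8)) = -39207 + √(√((-4047/14 + (-107)² - 937/14*(-107)) + 62) - 2*(-8)) = -39207 + √(√((-4047/14 + 11449 + 100259/14) + 62) + 16) = -39207 + √(√(128249/7 + 62) + 16) = -39207 + √(√(128683/7) + 16) = -39207 + √(√900781/7 + 16) = -39207 + √(16 + √900781/7)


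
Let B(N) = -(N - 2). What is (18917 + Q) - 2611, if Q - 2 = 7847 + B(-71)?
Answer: 24228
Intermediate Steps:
B(N) = 2 - N (B(N) = -(-2 + N) = 2 - N)
Q = 7922 (Q = 2 + (7847 + (2 - 1*(-71))) = 2 + (7847 + (2 + 71)) = 2 + (7847 + 73) = 2 + 7920 = 7922)
(18917 + Q) - 2611 = (18917 + 7922) - 2611 = 26839 - 2611 = 24228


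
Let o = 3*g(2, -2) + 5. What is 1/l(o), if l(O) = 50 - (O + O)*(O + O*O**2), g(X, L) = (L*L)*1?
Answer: -1/167570 ≈ -5.9677e-6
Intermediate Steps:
g(X, L) = L**2 (g(X, L) = L**2*1 = L**2)
o = 17 (o = 3*(-2)**2 + 5 = 3*4 + 5 = 12 + 5 = 17)
l(O) = 50 - 2*O*(O + O**3)
1/l(o) = 1/(50 - 2*17**2 - 2*17**4) = 1/(50 - 2*289 - 2*83521) = 1/(50 - 578 - 167042) = 1/(-167570) = -1/167570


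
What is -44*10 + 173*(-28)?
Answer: -5284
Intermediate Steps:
-44*10 + 173*(-28) = -440 - 4844 = -5284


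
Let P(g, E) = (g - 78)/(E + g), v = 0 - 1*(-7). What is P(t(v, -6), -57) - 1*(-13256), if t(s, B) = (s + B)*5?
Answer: 689385/52 ≈ 13257.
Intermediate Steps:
v = 7 (v = 0 + 7 = 7)
t(s, B) = 5*B + 5*s (t(s, B) = (B + s)*5 = 5*B + 5*s)
P(g, E) = (-78 + g)/(E + g)
P(t(v, -6), -57) - 1*(-13256) = (-78 + (5*(-6) + 5*7))/(-57 + (5*(-6) + 5*7)) - 1*(-13256) = (-78 + (-30 + 35))/(-57 + (-30 + 35)) + 13256 = (-78 + 5)/(-57 + 5) + 13256 = -73/(-52) + 13256 = -1/52*(-73) + 13256 = 73/52 + 13256 = 689385/52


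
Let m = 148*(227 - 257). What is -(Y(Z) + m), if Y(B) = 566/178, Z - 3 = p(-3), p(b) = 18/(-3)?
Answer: 394877/89 ≈ 4436.8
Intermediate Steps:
p(b) = -6 (p(b) = 18*(-⅓) = -6)
Z = -3 (Z = 3 - 6 = -3)
Y(B) = 283/89 (Y(B) = 566*(1/178) = 283/89)
m = -4440 (m = 148*(-30) = -4440)
-(Y(Z) + m) = -(283/89 - 4440) = -1*(-394877/89) = 394877/89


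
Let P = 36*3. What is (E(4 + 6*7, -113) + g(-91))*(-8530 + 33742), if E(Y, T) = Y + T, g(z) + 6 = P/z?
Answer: -170206212/91 ≈ -1.8704e+6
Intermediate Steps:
P = 108
g(z) = -6 + 108/z
E(Y, T) = T + Y
(E(4 + 6*7, -113) + g(-91))*(-8530 + 33742) = ((-113 + (4 + 6*7)) + (-6 + 108/(-91)))*(-8530 + 33742) = ((-113 + (4 + 42)) + (-6 + 108*(-1/91)))*25212 = ((-113 + 46) + (-6 - 108/91))*25212 = (-67 - 654/91)*25212 = -6751/91*25212 = -170206212/91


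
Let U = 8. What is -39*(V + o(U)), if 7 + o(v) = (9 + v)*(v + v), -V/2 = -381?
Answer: -40053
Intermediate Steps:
V = 762 (V = -2*(-381) = 762)
o(v) = -7 + 2*v*(9 + v) (o(v) = -7 + (9 + v)*(v + v) = -7 + (9 + v)*(2*v) = -7 + 2*v*(9 + v))
-39*(V + o(U)) = -39*(762 + (-7 + 2*8**2 + 18*8)) = -39*(762 + (-7 + 2*64 + 144)) = -39*(762 + (-7 + 128 + 144)) = -39*(762 + 265) = -39*1027 = -40053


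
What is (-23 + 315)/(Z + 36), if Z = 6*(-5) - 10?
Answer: -73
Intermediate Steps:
Z = -40 (Z = -30 - 10 = -40)
(-23 + 315)/(Z + 36) = (-23 + 315)/(-40 + 36) = 292/(-4) = 292*(-¼) = -73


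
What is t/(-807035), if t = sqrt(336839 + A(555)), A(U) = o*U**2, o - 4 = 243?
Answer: -sqrt(76419014)/807035 ≈ -0.010832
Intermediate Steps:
o = 247 (o = 4 + 243 = 247)
A(U) = 247*U**2
t = sqrt(76419014) (t = sqrt(336839 + 247*555**2) = sqrt(336839 + 247*308025) = sqrt(336839 + 76082175) = sqrt(76419014) ≈ 8741.8)
t/(-807035) = sqrt(76419014)/(-807035) = sqrt(76419014)*(-1/807035) = -sqrt(76419014)/807035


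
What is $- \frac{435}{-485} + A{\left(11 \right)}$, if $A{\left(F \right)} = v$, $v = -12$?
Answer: $- \frac{1077}{97} \approx -11.103$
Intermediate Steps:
$A{\left(F \right)} = -12$
$- \frac{435}{-485} + A{\left(11 \right)} = - \frac{435}{-485} - 12 = \left(-435\right) \left(- \frac{1}{485}\right) - 12 = \frac{87}{97} - 12 = - \frac{1077}{97}$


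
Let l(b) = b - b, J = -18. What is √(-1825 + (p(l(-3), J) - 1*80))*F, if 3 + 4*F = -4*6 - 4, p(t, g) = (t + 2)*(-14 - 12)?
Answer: -31*I*√1957/4 ≈ -342.84*I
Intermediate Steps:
l(b) = 0
p(t, g) = -52 - 26*t (p(t, g) = (2 + t)*(-26) = -52 - 26*t)
F = -31/4 (F = -¾ + (-4*6 - 4)/4 = -¾ + (-24 - 4)/4 = -¾ + (¼)*(-28) = -¾ - 7 = -31/4 ≈ -7.7500)
√(-1825 + (p(l(-3), J) - 1*80))*F = √(-1825 + ((-52 - 26*0) - 1*80))*(-31/4) = √(-1825 + ((-52 + 0) - 80))*(-31/4) = √(-1825 + (-52 - 80))*(-31/4) = √(-1825 - 132)*(-31/4) = √(-1957)*(-31/4) = (I*√1957)*(-31/4) = -31*I*√1957/4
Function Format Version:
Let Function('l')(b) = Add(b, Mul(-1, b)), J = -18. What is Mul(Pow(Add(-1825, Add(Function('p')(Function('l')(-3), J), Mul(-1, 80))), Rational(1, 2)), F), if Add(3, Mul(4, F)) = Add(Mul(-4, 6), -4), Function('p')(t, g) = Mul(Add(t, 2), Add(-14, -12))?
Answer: Mul(Rational(-31, 4), I, Pow(1957, Rational(1, 2))) ≈ Mul(-342.84, I)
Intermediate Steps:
Function('l')(b) = 0
Function('p')(t, g) = Add(-52, Mul(-26, t)) (Function('p')(t, g) = Mul(Add(2, t), -26) = Add(-52, Mul(-26, t)))
F = Rational(-31, 4) (F = Add(Rational(-3, 4), Mul(Rational(1, 4), Add(Mul(-4, 6), -4))) = Add(Rational(-3, 4), Mul(Rational(1, 4), Add(-24, -4))) = Add(Rational(-3, 4), Mul(Rational(1, 4), -28)) = Add(Rational(-3, 4), -7) = Rational(-31, 4) ≈ -7.7500)
Mul(Pow(Add(-1825, Add(Function('p')(Function('l')(-3), J), Mul(-1, 80))), Rational(1, 2)), F) = Mul(Pow(Add(-1825, Add(Add(-52, Mul(-26, 0)), Mul(-1, 80))), Rational(1, 2)), Rational(-31, 4)) = Mul(Pow(Add(-1825, Add(Add(-52, 0), -80)), Rational(1, 2)), Rational(-31, 4)) = Mul(Pow(Add(-1825, Add(-52, -80)), Rational(1, 2)), Rational(-31, 4)) = Mul(Pow(Add(-1825, -132), Rational(1, 2)), Rational(-31, 4)) = Mul(Pow(-1957, Rational(1, 2)), Rational(-31, 4)) = Mul(Mul(I, Pow(1957, Rational(1, 2))), Rational(-31, 4)) = Mul(Rational(-31, 4), I, Pow(1957, Rational(1, 2)))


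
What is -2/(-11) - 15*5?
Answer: -823/11 ≈ -74.818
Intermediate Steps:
-2/(-11) - 15*5 = -2*(-1/11) - 75 = 2/11 - 75 = -823/11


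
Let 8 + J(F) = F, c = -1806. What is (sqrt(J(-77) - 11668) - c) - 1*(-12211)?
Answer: 14017 + I*sqrt(11753) ≈ 14017.0 + 108.41*I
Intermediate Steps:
J(F) = -8 + F
(sqrt(J(-77) - 11668) - c) - 1*(-12211) = (sqrt((-8 - 77) - 11668) - 1*(-1806)) - 1*(-12211) = (sqrt(-85 - 11668) + 1806) + 12211 = (sqrt(-11753) + 1806) + 12211 = (I*sqrt(11753) + 1806) + 12211 = (1806 + I*sqrt(11753)) + 12211 = 14017 + I*sqrt(11753)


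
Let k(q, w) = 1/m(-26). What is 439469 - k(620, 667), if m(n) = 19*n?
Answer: 217097687/494 ≈ 4.3947e+5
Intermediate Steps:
k(q, w) = -1/494 (k(q, w) = 1/(19*(-26)) = 1/(-494) = -1/494)
439469 - k(620, 667) = 439469 - 1*(-1/494) = 439469 + 1/494 = 217097687/494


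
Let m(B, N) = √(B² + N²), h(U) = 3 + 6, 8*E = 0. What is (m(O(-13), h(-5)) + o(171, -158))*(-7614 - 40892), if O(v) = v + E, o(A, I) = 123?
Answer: -5966238 - 242530*√10 ≈ -6.7332e+6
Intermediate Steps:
E = 0 (E = (⅛)*0 = 0)
h(U) = 9
O(v) = v (O(v) = v + 0 = v)
(m(O(-13), h(-5)) + o(171, -158))*(-7614 - 40892) = (√((-13)² + 9²) + 123)*(-7614 - 40892) = (√(169 + 81) + 123)*(-48506) = (√250 + 123)*(-48506) = (5*√10 + 123)*(-48506) = (123 + 5*√10)*(-48506) = -5966238 - 242530*√10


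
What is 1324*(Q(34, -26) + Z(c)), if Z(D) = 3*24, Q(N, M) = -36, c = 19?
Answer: 47664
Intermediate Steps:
Z(D) = 72
1324*(Q(34, -26) + Z(c)) = 1324*(-36 + 72) = 1324*36 = 47664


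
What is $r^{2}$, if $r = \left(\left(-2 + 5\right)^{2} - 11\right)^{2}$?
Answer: $16$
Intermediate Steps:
$r = 4$ ($r = \left(3^{2} - 11\right)^{2} = \left(9 - 11\right)^{2} = \left(-2\right)^{2} = 4$)
$r^{2} = 4^{2} = 16$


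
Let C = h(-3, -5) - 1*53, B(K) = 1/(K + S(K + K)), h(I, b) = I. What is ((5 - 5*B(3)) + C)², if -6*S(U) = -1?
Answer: 998001/361 ≈ 2764.5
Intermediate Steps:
S(U) = ⅙ (S(U) = -⅙*(-1) = ⅙)
B(K) = 1/(⅙ + K) (B(K) = 1/(K + ⅙) = 1/(⅙ + K))
C = -56 (C = -3 - 1*53 = -3 - 53 = -56)
((5 - 5*B(3)) + C)² = ((5 - 30/(1 + 6*3)) - 56)² = ((5 - 30/(1 + 18)) - 56)² = ((5 - 30/19) - 56)² = (65/19 - 56)² = (-999/19)² = 998001/361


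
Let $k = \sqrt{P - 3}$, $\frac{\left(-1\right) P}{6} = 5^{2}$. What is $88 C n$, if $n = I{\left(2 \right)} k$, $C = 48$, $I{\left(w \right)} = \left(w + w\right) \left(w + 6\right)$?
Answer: $405504 i \sqrt{17} \approx 1.6719 \cdot 10^{6} i$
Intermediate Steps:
$I{\left(w \right)} = 2 w \left(6 + w\right)$
$P = -150$ ($P = - 6 \cdot 5^{2} = \left(-6\right) 25 = -150$)
$k = 3 i \sqrt{17}$ ($k = \sqrt{-150 - 3} = \sqrt{-153} = 3 i \sqrt{17} \approx 12.369 i$)
$n = 96 i \sqrt{17}$ ($n = 2 \cdot 2 \left(6 + 2\right) 3 i \sqrt{17} = 2 \cdot 2 \cdot 8 \cdot 3 i \sqrt{17} = 32 \cdot 3 i \sqrt{17} = 96 i \sqrt{17} \approx 395.82 i$)
$88 C n = 88 \cdot 48 \cdot 96 i \sqrt{17} = 4224 \cdot 96 i \sqrt{17} = 405504 i \sqrt{17}$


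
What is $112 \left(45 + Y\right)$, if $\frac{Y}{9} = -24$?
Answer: $-19152$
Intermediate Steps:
$Y = -216$ ($Y = 9 \left(-24\right) = -216$)
$112 \left(45 + Y\right) = 112 \left(45 - 216\right) = 112 \left(-171\right) = -19152$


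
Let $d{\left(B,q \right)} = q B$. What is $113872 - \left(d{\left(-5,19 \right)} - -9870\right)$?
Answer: $104097$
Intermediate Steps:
$d{\left(B,q \right)} = B q$
$113872 - \left(d{\left(-5,19 \right)} - -9870\right) = 113872 - \left(\left(-5\right) 19 - -9870\right) = 113872 - \left(-95 + 9870\right) = 113872 - 9775 = 104097$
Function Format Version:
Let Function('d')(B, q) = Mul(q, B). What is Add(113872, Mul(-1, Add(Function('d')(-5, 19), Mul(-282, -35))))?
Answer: 104097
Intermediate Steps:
Function('d')(B, q) = Mul(B, q)
Add(113872, Mul(-1, Add(Function('d')(-5, 19), Mul(-282, -35)))) = Add(113872, Mul(-1, Add(Mul(-5, 19), Mul(-282, -35)))) = Add(113872, Mul(-1, Add(-95, 9870))) = Add(113872, Mul(-1, 9775)) = Add(113872, -9775) = 104097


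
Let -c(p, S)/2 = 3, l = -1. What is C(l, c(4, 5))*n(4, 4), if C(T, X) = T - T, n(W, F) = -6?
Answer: 0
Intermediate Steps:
c(p, S) = -6 (c(p, S) = -2*3 = -6)
C(T, X) = 0
C(l, c(4, 5))*n(4, 4) = 0*(-6) = 0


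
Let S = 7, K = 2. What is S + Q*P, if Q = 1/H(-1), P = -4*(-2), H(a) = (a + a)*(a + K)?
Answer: 3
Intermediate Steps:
H(a) = 2*a*(2 + a) (H(a) = (a + a)*(a + 2) = (2*a)*(2 + a) = 2*a*(2 + a))
P = 8
Q = -½ (Q = 1/(2*(-1)*(2 - 1)) = 1/(2*(-1)*1) = 1/(-2) = -½ ≈ -0.50000)
S + Q*P = 7 - ½*8 = 7 - 4 = 3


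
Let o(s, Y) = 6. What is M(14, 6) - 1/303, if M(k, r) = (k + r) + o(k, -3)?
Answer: 7877/303 ≈ 25.997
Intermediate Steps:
M(k, r) = 6 + k + r (M(k, r) = (k + r) + 6 = 6 + k + r)
M(14, 6) - 1/303 = (6 + 14 + 6) - 1/303 = 26 - 1*1/303 = 26 - 1/303 = 7877/303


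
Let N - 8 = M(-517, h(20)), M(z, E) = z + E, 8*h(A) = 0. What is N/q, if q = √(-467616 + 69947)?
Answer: 509*I*√397669/397669 ≈ 0.80715*I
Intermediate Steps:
h(A) = 0 (h(A) = (⅛)*0 = 0)
M(z, E) = E + z
q = I*√397669 (q = √(-397669) = I*√397669 ≈ 630.61*I)
N = -509 (N = 8 + (0 - 517) = 8 - 517 = -509)
N/q = -509*(-I*√397669/397669) = -(-509)*I*√397669/397669 = 509*I*√397669/397669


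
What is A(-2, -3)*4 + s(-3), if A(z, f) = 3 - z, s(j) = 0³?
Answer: 20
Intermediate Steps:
s(j) = 0
A(-2, -3)*4 + s(-3) = (3 - 1*(-2))*4 + 0 = (3 + 2)*4 + 0 = 5*4 + 0 = 20 + 0 = 20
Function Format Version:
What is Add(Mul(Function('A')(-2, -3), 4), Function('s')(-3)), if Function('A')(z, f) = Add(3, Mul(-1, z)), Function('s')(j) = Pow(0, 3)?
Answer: 20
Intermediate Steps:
Function('s')(j) = 0
Add(Mul(Function('A')(-2, -3), 4), Function('s')(-3)) = Add(Mul(Add(3, Mul(-1, -2)), 4), 0) = Add(Mul(Add(3, 2), 4), 0) = Add(Mul(5, 4), 0) = Add(20, 0) = 20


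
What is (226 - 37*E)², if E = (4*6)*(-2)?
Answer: 4008004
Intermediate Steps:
E = -48 (E = 24*(-2) = -48)
(226 - 37*E)² = (226 - 37*(-48))² = (226 + 1776)² = 2002² = 4008004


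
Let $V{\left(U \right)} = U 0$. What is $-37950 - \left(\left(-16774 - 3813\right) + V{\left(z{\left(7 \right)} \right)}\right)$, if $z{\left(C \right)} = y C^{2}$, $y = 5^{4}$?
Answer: $-17363$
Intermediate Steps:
$y = 625$
$z{\left(C \right)} = 625 C^{2}$
$V{\left(U \right)} = 0$
$-37950 - \left(\left(-16774 - 3813\right) + V{\left(z{\left(7 \right)} \right)}\right) = -37950 - \left(\left(-16774 - 3813\right) + 0\right) = -37950 - \left(-20587 + 0\right) = -37950 - -20587 = -37950 + 20587 = -17363$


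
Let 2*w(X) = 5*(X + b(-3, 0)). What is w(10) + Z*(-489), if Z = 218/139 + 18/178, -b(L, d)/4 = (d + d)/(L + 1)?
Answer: -9790042/12371 ≈ -791.37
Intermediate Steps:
b(L, d) = -8*d/(1 + L) (b(L, d) = -4*(d + d)/(L + 1) = -4*2*d/(1 + L) = -8*d/(1 + L))
w(X) = 5*X/2 (w(X) = (5*(X - 8*0/(1 - 3)))/2 = (5*(X - 8*0/(-2)))/2 = (5*(X - 8*0*(-1/2)))/2 = (5*(X + 0))/2 = (5*X)/2 = 5*X/2)
Z = 20653/12371 (Z = 218*(1/139) + 18*(1/178) = 218/139 + 9/89 = 20653/12371 ≈ 1.6695)
w(10) + Z*(-489) = (5/2)*10 + (20653/12371)*(-489) = 25 - 10099317/12371 = -9790042/12371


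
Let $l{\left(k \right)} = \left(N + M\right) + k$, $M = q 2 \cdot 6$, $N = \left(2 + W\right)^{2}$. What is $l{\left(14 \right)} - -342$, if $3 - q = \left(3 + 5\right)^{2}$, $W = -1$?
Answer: $-375$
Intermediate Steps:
$N = 1$ ($N = \left(2 - 1\right)^{2} = 1^{2} = 1$)
$q = -61$ ($q = 3 - \left(3 + 5\right)^{2} = 3 - 8^{2} = 3 - 64 = -61$)
$M = -732$ ($M = \left(-61\right) 2 \cdot 6 = \left(-122\right) 6 = -732$)
$l{\left(k \right)} = -731 + k$ ($l{\left(k \right)} = \left(1 - 732\right) + k = -731 + k$)
$l{\left(14 \right)} - -342 = \left(-731 + 14\right) - -342 = -717 + 342 = -375$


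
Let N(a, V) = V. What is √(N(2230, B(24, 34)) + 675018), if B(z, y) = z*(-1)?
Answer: √674994 ≈ 821.58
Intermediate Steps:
B(z, y) = -z
√(N(2230, B(24, 34)) + 675018) = √(-1*24 + 675018) = √(-24 + 675018) = √674994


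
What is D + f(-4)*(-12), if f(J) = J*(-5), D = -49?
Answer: -289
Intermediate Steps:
f(J) = -5*J
D + f(-4)*(-12) = -49 - 5*(-4)*(-12) = -49 + 20*(-12) = -49 - 240 = -289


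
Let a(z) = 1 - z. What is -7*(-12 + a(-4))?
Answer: 49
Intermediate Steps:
-7*(-12 + a(-4)) = -7*(-12 + (1 - 1*(-4))) = -7*(-12 + (1 + 4)) = -7*(-12 + 5) = -7*(-7) = 49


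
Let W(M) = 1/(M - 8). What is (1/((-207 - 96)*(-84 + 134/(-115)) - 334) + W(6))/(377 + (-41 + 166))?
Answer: -1464471/1470444344 ≈ -0.00099594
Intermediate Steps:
W(M) = 1/(-8 + M)
(1/((-207 - 96)*(-84 + 134/(-115)) - 334) + W(6))/(377 + (-41 + 166)) = (1/((-207 - 96)*(-84 + 134/(-115)) - 334) + 1/(-8 + 6))/(377 + (-41 + 166)) = (1/(-303*(-84 + 134*(-1/115)) - 334) + 1/(-2))/(377 + 125) = (1/(-303*(-84 - 134/115) - 334) - 1/2)/502 = (1/(-303*(-9794/115) - 334) - 1/2)*(1/502) = (1/(2967582/115 - 334) - 1/2)*(1/502) = (1/(2929172/115) - 1/2)*(1/502) = (115/2929172 - 1/2)*(1/502) = -1464471/2929172*1/502 = -1464471/1470444344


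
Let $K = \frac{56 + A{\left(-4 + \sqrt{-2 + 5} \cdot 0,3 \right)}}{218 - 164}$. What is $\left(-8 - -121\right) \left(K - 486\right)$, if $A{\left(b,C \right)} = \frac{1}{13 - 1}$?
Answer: $- \frac{35510815}{648} \approx -54801.0$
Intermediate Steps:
$A{\left(b,C \right)} = \frac{1}{12}$
$K = \frac{673}{648}$ ($K = \frac{56 + \frac{1}{12}}{218 - 164} = \frac{673}{12 \cdot 54} = \frac{673}{12} \cdot \frac{1}{54} = \frac{673}{648} \approx 1.0386$)
$\left(-8 - -121\right) \left(K - 486\right) = \left(-8 - -121\right) \left(\frac{673}{648} - 486\right) = \left(-8 + 121\right) \left(- \frac{314255}{648}\right) = 113 \left(- \frac{314255}{648}\right) = - \frac{35510815}{648}$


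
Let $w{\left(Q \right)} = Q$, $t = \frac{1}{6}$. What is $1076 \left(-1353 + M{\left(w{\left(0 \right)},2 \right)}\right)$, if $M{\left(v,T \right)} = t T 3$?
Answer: $-1454752$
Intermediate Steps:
$t = \frac{1}{6} \approx 0.16667$
$M{\left(v,T \right)} = \frac{T}{2}$ ($M{\left(v,T \right)} = \frac{T}{6} \cdot 3 = \frac{T}{2}$)
$1076 \left(-1353 + M{\left(w{\left(0 \right)},2 \right)}\right) = 1076 \left(-1353 + \frac{1}{2} \cdot 2\right) = 1076 \left(-1353 + 1\right) = 1076 \left(-1352\right) = -1454752$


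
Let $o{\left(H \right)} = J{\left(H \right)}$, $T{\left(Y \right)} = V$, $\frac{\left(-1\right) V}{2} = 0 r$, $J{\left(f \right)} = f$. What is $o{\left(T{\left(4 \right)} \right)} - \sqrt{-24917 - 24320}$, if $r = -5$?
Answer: $- i \sqrt{49237} \approx - 221.89 i$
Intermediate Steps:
$V = 0$ ($V = - 2 \cdot 0 \left(-5\right) = \left(-2\right) 0 = 0$)
$T{\left(Y \right)} = 0$
$o{\left(H \right)} = H$
$o{\left(T{\left(4 \right)} \right)} - \sqrt{-24917 - 24320} = 0 - \sqrt{-24917 - 24320} = 0 - \sqrt{-49237} = 0 - i \sqrt{49237} = - i \sqrt{49237}$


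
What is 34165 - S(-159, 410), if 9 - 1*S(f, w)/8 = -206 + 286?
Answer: 34733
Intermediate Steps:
S(f, w) = -568 (S(f, w) = 72 - 8*(-206 + 286) = 72 - 8*80 = 72 - 640 = -568)
34165 - S(-159, 410) = 34165 - 1*(-568) = 34165 + 568 = 34733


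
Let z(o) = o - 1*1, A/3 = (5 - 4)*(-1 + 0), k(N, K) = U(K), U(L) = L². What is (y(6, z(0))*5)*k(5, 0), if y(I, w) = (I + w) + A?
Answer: 0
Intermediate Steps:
k(N, K) = K²
A = -3 (A = 3*((5 - 4)*(-1 + 0)) = 3*(1*(-1)) = 3*(-1) = -3)
z(o) = -1 + o (z(o) = o - 1 = -1 + o)
y(I, w) = -3 + I + w (y(I, w) = (I + w) - 3 = -3 + I + w)
(y(6, z(0))*5)*k(5, 0) = ((-3 + 6 + (-1 + 0))*5)*0² = ((-3 + 6 - 1)*5)*0 = (2*5)*0 = 10*0 = 0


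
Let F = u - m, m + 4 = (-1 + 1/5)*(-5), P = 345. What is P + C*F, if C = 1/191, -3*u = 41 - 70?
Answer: 197714/573 ≈ 345.05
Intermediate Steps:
m = 0 (m = -4 + (-1 + 1/5)*(-5) = -4 - 4/5*(-5) = -4 + 4 = 0)
u = 29/3 (u = -(41 - 70)/3 = -1/3*(-29) = 29/3 ≈ 9.6667)
C = 1/191 ≈ 0.0052356
F = 29/3 (F = 29/3 - 1*0 = 29/3 + 0 = 29/3 ≈ 9.6667)
P + C*F = 345 + (1/191)*(29/3) = 345 + 29/573 = 197714/573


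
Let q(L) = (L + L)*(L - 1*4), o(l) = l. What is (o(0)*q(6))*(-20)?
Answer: 0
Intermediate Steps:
q(L) = 2*L*(-4 + L) (q(L) = (2*L)*(L - 4) = (2*L)*(-4 + L) = 2*L*(-4 + L))
(o(0)*q(6))*(-20) = (0*(2*6*(-4 + 6)))*(-20) = (0*(2*6*2))*(-20) = (0*24)*(-20) = 0*(-20) = 0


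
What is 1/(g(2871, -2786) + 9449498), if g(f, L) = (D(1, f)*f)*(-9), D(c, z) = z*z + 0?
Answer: -1/212972151301 ≈ -4.6955e-12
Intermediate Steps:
D(c, z) = z**2 (D(c, z) = z**2 + 0 = z**2)
g(f, L) = -9*f**3 (g(f, L) = (f**2*f)*(-9) = f**3*(-9) = -9*f**3)
1/(g(2871, -2786) + 9449498) = 1/(-9*2871**3 + 9449498) = 1/(-9*23664622311 + 9449498) = 1/(-212981600799 + 9449498) = 1/(-212972151301) = -1/212972151301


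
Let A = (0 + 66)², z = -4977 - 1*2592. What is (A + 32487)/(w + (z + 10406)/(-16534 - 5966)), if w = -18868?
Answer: -828967500/424532837 ≈ -1.9527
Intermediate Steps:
z = -7569 (z = -4977 - 2592 = -7569)
A = 4356 (A = 66² = 4356)
(A + 32487)/(w + (z + 10406)/(-16534 - 5966)) = (4356 + 32487)/(-18868 + (-7569 + 10406)/(-16534 - 5966)) = 36843/(-18868 + 2837/(-22500)) = 36843/(-18868 + 2837*(-1/22500)) = 36843/(-18868 - 2837/22500) = 36843/(-424532837/22500) = 36843*(-22500/424532837) = -828967500/424532837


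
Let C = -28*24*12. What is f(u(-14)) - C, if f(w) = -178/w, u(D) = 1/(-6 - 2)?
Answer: 9488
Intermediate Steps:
u(D) = -1/8 (u(D) = 1/(-8) = -1/8)
C = -8064 (C = -672*12 = -8064)
f(u(-14)) - C = -178/(-1/8) - 1*(-8064) = -178*(-8) + 8064 = 1424 + 8064 = 9488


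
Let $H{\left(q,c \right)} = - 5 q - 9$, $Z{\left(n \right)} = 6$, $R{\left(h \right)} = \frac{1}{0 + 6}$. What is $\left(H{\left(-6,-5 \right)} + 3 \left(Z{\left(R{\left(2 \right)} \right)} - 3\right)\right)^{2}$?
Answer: $900$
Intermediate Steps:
$R{\left(h \right)} = \frac{1}{6}$
$H{\left(q,c \right)} = -9 - 5 q$
$\left(H{\left(-6,-5 \right)} + 3 \left(Z{\left(R{\left(2 \right)} \right)} - 3\right)\right)^{2} = \left(\left(-9 - -30\right) + 3 \left(6 - 3\right)\right)^{2} = \left(\left(-9 + 30\right) + 3 \cdot 3\right)^{2} = \left(21 + 9\right)^{2} = 30^{2} = 900$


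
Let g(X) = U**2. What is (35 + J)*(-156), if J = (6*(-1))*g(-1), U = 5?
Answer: 17940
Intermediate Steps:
g(X) = 25 (g(X) = 5**2 = 25)
J = -150 (J = (6*(-1))*25 = -6*25 = -150)
(35 + J)*(-156) = (35 - 150)*(-156) = -115*(-156) = 17940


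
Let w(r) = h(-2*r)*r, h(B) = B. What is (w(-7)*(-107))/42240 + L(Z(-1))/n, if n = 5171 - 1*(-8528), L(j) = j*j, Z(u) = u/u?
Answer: 71844977/289322880 ≈ 0.24832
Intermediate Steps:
Z(u) = 1
w(r) = -2*r² (w(r) = (-2*r)*r = -2*r²)
L(j) = j²
n = 13699 (n = 5171 + 8528 = 13699)
(w(-7)*(-107))/42240 + L(Z(-1))/n = (-2*(-7)²*(-107))/42240 + 1²/13699 = (-2*49*(-107))*(1/42240) + 1*(1/13699) = -98*(-107)*(1/42240) + 1/13699 = 10486*(1/42240) + 1/13699 = 5243/21120 + 1/13699 = 71844977/289322880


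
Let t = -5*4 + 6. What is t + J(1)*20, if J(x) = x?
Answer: 6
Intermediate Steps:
t = -14 (t = -20 + 6 = -14)
t + J(1)*20 = -14 + 1*20 = -14 + 20 = 6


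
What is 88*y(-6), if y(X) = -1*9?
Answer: -792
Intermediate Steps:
y(X) = -9
88*y(-6) = 88*(-9) = -792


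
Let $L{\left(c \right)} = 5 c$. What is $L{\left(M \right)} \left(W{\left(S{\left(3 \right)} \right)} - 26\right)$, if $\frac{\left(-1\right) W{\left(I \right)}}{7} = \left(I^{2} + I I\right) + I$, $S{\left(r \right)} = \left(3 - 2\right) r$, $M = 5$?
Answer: $-4325$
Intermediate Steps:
$S{\left(r \right)} = r$ ($S{\left(r \right)} = 1 r = r$)
$W{\left(I \right)} = - 14 I^{2} - 7 I$ ($W{\left(I \right)} = - 7 \left(\left(I^{2} + I I\right) + I\right) = - 7 \left(\left(I^{2} + I^{2}\right) + I\right) = - 7 \left(2 I^{2} + I\right) = - 7 \left(I + 2 I^{2}\right) = - 14 I^{2} - 7 I$)
$L{\left(M \right)} \left(W{\left(S{\left(3 \right)} \right)} - 26\right) = 5 \cdot 5 \left(\left(-7\right) 3 \left(1 + 2 \cdot 3\right) - 26\right) = 25 \left(\left(-7\right) 3 \left(1 + 6\right) - 26\right) = 25 \left(\left(-7\right) 3 \cdot 7 - 26\right) = 25 \left(-147 - 26\right) = 25 \left(-173\right) = -4325$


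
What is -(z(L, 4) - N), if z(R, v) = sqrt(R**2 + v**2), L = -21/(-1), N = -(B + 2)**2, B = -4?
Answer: -4 - sqrt(457) ≈ -25.378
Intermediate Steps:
N = -4 (N = -(-4 + 2)**2 = -1*(-2)**2 = -1*4 = -4)
L = 21 (L = -21*(-1) = 21)
-(z(L, 4) - N) = -(sqrt(21**2 + 4**2) - 1*(-4)) = -(sqrt(441 + 16) + 4) = -(sqrt(457) + 4) = -(4 + sqrt(457)) = -4 - sqrt(457)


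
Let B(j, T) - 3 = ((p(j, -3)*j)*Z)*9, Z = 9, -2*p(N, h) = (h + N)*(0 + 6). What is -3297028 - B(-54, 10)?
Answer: -2549077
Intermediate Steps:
p(N, h) = -3*N - 3*h (p(N, h) = -(h + N)*(0 + 6)/2 = -(N + h)*6/2 = -(6*N + 6*h)/2 = -3*N - 3*h)
B(j, T) = 3 + 81*j*(9 - 3*j) (B(j, T) = 3 + (((-3*j - 3*(-3))*j)*9)*9 = 3 + (((-3*j + 9)*j)*9)*9 = 3 + (((9 - 3*j)*j)*9)*9 = 3 + ((j*(9 - 3*j))*9)*9 = 3 + (9*j*(9 - 3*j))*9 = 3 + 81*j*(9 - 3*j))
-3297028 - B(-54, 10) = -3297028 - (3 - 243*(-54)*(-3 - 54)) = -3297028 - (3 - 243*(-54)*(-57)) = -3297028 - (3 - 747954) = -3297028 - 1*(-747951) = -3297028 + 747951 = -2549077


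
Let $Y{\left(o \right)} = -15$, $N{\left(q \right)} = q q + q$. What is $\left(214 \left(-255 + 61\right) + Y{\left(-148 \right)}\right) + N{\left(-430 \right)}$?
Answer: $142939$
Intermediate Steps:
$N{\left(q \right)} = q + q^{2}$ ($N{\left(q \right)} = q^{2} + q = q + q^{2}$)
$\left(214 \left(-255 + 61\right) + Y{\left(-148 \right)}\right) + N{\left(-430 \right)} = \left(214 \left(-255 + 61\right) - 15\right) - 430 \left(1 - 430\right) = \left(214 \left(-194\right) - 15\right) - -184470 = \left(-41516 - 15\right) + 184470 = -41531 + 184470 = 142939$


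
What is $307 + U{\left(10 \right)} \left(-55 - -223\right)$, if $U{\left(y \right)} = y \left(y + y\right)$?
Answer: $33907$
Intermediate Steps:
$U{\left(y \right)} = 2 y^{2}$ ($U{\left(y \right)} = y 2 y = 2 y^{2}$)
$307 + U{\left(10 \right)} \left(-55 - -223\right) = 307 + 2 \cdot 10^{2} \left(-55 - -223\right) = 307 + 2 \cdot 100 \left(-55 + 223\right) = 307 + 200 \cdot 168 = 307 + 33600 = 33907$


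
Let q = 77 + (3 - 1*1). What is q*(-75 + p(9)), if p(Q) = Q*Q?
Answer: 474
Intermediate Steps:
p(Q) = Q²
q = 79 (q = 77 + (3 - 1) = 77 + 2 = 79)
q*(-75 + p(9)) = 79*(-75 + 9²) = 79*(-75 + 81) = 79*6 = 474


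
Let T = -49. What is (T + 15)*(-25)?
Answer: 850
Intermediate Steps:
(T + 15)*(-25) = (-49 + 15)*(-25) = -34*(-25) = 850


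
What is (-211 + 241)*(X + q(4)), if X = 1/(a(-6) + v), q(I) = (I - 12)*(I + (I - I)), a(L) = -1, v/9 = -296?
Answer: -511686/533 ≈ -960.01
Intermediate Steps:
v = -2664 (v = 9*(-296) = -2664)
q(I) = I*(-12 + I) (q(I) = (-12 + I)*(I + 0) = (-12 + I)*I = I*(-12 + I))
X = -1/2665 (X = 1/(-1 - 2664) = 1/(-2665) = -1/2665 ≈ -0.00037523)
(-211 + 241)*(X + q(4)) = (-211 + 241)*(-1/2665 + 4*(-12 + 4)) = 30*(-1/2665 + 4*(-8)) = 30*(-1/2665 - 32) = 30*(-85281/2665) = -511686/533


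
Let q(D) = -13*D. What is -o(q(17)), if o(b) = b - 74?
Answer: 295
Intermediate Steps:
o(b) = -74 + b
-o(q(17)) = -(-74 - 13*17) = -(-74 - 221) = -1*(-295) = 295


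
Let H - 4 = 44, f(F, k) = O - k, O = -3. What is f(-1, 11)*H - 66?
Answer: -738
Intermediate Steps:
f(F, k) = -3 - k
H = 48 (H = 4 + 44 = 48)
f(-1, 11)*H - 66 = (-3 - 1*11)*48 - 66 = (-3 - 11)*48 - 66 = -14*48 - 66 = -672 - 66 = -738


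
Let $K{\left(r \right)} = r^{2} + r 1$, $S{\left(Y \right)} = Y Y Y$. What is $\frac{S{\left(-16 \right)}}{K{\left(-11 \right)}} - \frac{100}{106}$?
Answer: $- \frac{111294}{2915} \approx -38.18$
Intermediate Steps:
$S{\left(Y \right)} = Y^{3}$ ($S{\left(Y \right)} = Y^{2} Y = Y^{3}$)
$K{\left(r \right)} = r + r^{2}$ ($K{\left(r \right)} = r^{2} + r = r + r^{2}$)
$\frac{S{\left(-16 \right)}}{K{\left(-11 \right)}} - \frac{100}{106} = \frac{\left(-16\right)^{3}}{\left(-11\right) \left(1 - 11\right)} - \frac{100}{106} = - \frac{4096}{\left(-11\right) \left(-10\right)} - \frac{50}{53} = - \frac{4096}{110} - \frac{50}{53} = \left(-4096\right) \frac{1}{110} - \frac{50}{53} = - \frac{2048}{55} - \frac{50}{53} = - \frac{111294}{2915}$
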